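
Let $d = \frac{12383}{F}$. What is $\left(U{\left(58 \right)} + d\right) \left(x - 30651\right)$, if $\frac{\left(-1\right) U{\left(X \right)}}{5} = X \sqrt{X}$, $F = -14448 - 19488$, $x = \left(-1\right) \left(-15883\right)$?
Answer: $\frac{1632787}{303} + 4282720 \sqrt{58} \approx 3.2622 \cdot 10^{7}$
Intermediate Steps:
$x = 15883$
$F = -33936$
$U{\left(X \right)} = - 5 X^{\frac{3}{2}}$ ($U{\left(X \right)} = - 5 X \sqrt{X} = - 5 X^{\frac{3}{2}}$)
$d = - \frac{1769}{4848}$ ($d = \frac{12383}{-33936} = 12383 \left(- \frac{1}{33936}\right) = - \frac{1769}{4848} \approx -0.36489$)
$\left(U{\left(58 \right)} + d\right) \left(x - 30651\right) = \left(- 5 \cdot 58^{\frac{3}{2}} - \frac{1769}{4848}\right) \left(15883 - 30651\right) = \left(- 5 \cdot 58 \sqrt{58} - \frac{1769}{4848}\right) \left(-14768\right) = \left(- 290 \sqrt{58} - \frac{1769}{4848}\right) \left(-14768\right) = \left(- \frac{1769}{4848} - 290 \sqrt{58}\right) \left(-14768\right) = \frac{1632787}{303} + 4282720 \sqrt{58}$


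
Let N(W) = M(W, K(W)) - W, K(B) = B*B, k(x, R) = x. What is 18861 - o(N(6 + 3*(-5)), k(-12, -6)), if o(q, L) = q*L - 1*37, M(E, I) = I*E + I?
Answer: 11230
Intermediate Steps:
K(B) = B**2
M(E, I) = I + E*I (M(E, I) = E*I + I = I + E*I)
N(W) = -W + W**2*(1 + W) (N(W) = W**2*(1 + W) - W = -W + W**2*(1 + W))
o(q, L) = -37 + L*q (o(q, L) = L*q - 37 = -37 + L*q)
18861 - o(N(6 + 3*(-5)), k(-12, -6)) = 18861 - (-37 - 12*(6 + 3*(-5))*(-1 + (6 + 3*(-5))*(1 + (6 + 3*(-5))))) = 18861 - (-37 - 12*(6 - 15)*(-1 + (6 - 15)*(1 + (6 - 15)))) = 18861 - (-37 - (-108)*(-1 - 9*(1 - 9))) = 18861 - (-37 - (-108)*(-1 - 9*(-8))) = 18861 - (-37 - (-108)*(-1 + 72)) = 18861 - (-37 - (-108)*71) = 18861 - (-37 - 12*(-639)) = 18861 - (-37 + 7668) = 18861 - 1*7631 = 18861 - 7631 = 11230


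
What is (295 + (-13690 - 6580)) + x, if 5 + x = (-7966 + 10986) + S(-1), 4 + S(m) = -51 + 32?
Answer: -16983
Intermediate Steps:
S(m) = -23 (S(m) = -4 + (-51 + 32) = -4 - 19 = -23)
x = 2992 (x = -5 + ((-7966 + 10986) - 23) = -5 + (3020 - 23) = -5 + 2997 = 2992)
(295 + (-13690 - 6580)) + x = (295 + (-13690 - 6580)) + 2992 = (295 - 20270) + 2992 = -19975 + 2992 = -16983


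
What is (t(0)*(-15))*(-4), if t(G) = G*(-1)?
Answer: 0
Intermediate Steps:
t(G) = -G
(t(0)*(-15))*(-4) = (-1*0*(-15))*(-4) = (0*(-15))*(-4) = 0*(-4) = 0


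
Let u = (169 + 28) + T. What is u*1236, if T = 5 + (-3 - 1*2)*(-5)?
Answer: 280572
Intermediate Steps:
T = 30 (T = 5 + (-3 - 2)*(-5) = 5 - 5*(-5) = 5 + 25 = 30)
u = 227 (u = (169 + 28) + 30 = 197 + 30 = 227)
u*1236 = 227*1236 = 280572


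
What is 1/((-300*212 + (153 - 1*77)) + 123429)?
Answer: 1/59905 ≈ 1.6693e-5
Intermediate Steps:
1/((-300*212 + (153 - 1*77)) + 123429) = 1/((-63600 + (153 - 77)) + 123429) = 1/((-63600 + 76) + 123429) = 1/(-63524 + 123429) = 1/59905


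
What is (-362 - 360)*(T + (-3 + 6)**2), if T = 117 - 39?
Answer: -62814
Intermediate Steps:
T = 78
(-362 - 360)*(T + (-3 + 6)**2) = (-362 - 360)*(78 + (-3 + 6)**2) = -722*(78 + 3**2) = -722*(78 + 9) = -722*87 = -62814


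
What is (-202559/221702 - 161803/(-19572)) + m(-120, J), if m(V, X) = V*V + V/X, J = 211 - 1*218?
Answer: 31295037626299/2169575772 ≈ 14425.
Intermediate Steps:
J = -7 (J = 211 - 218 = -7)
m(V, X) = V**2 + V/X
(-202559/221702 - 161803/(-19572)) + m(-120, J) = (-202559/221702 - 161803/(-19572)) + ((-120)**2 - 120/(-7)) = (-202559*1/221702 - 161803*(-1/19572)) + (14400 - 120*(-1/7)) = (-202559/221702 + 161803/19572) + (14400 + 120/7) = 15953781979/2169575772 + 100920/7 = 31295037626299/2169575772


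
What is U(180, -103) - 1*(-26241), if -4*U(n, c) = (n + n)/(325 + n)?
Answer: 2650323/101 ≈ 26241.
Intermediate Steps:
U(n, c) = -n/(2*(325 + n)) (U(n, c) = -(n + n)/(4*(325 + n)) = -2*n/(4*(325 + n)) = -n/(2*(325 + n)))
U(180, -103) - 1*(-26241) = -1*180/(650 + 2*180) - 1*(-26241) = -1*180/(650 + 360) + 26241 = -1*180/1010 + 26241 = -1*180*1/1010 + 26241 = -18/101 + 26241 = 2650323/101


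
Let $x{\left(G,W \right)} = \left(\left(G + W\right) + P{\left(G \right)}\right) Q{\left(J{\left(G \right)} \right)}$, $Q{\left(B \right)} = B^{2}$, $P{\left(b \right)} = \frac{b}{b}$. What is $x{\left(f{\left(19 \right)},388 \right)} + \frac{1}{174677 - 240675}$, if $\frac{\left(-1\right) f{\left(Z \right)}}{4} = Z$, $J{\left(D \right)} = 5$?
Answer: $\frac{516434349}{65998} \approx 7825.0$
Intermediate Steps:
$P{\left(b \right)} = 1$
$f{\left(Z \right)} = - 4 Z$
$x{\left(G,W \right)} = 25 + 25 G + 25 W$ ($x{\left(G,W \right)} = \left(\left(G + W\right) + 1\right) 5^{2} = \left(1 + G + W\right) 25 = 25 + 25 G + 25 W$)
$x{\left(f{\left(19 \right)},388 \right)} + \frac{1}{174677 - 240675} = \left(25 + 25 \left(\left(-4\right) 19\right) + 25 \cdot 388\right) + \frac{1}{174677 - 240675} = \left(25 + 25 \left(-76\right) + 9700\right) + \frac{1}{-65998} = \left(25 - 1900 + 9700\right) - \frac{1}{65998} = 7825 - \frac{1}{65998} = \frac{516434349}{65998}$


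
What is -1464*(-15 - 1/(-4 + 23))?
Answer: 418704/19 ≈ 22037.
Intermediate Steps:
-1464*(-15 - 1/(-4 + 23)) = -1464*(-15 - 1/19) = -1464*(-286/19) = 418704/19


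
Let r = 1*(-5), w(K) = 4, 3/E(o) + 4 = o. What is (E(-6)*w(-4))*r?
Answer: 6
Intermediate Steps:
E(o) = 3/(-4 + o)
r = -5
(E(-6)*w(-4))*r = ((3/(-4 - 6))*4)*(-5) = ((3/(-10))*4)*(-5) = ((3*(-⅒))*4)*(-5) = -3/10*4*(-5) = -6/5*(-5) = 6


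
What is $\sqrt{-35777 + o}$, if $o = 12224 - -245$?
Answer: $2 i \sqrt{5827} \approx 152.67 i$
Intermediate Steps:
$o = 12469$ ($o = 12224 + 245 = 12469$)
$\sqrt{-35777 + o} = \sqrt{-35777 + 12469} = \sqrt{-23308} = 2 i \sqrt{5827}$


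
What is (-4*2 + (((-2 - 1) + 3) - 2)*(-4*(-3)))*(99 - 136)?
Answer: 1184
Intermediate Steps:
(-4*2 + (((-2 - 1) + 3) - 2)*(-4*(-3)))*(99 - 136) = (-8 + ((-3 + 3) - 2)*12)*(-37) = (-8 + (0 - 2)*12)*(-37) = (-8 - 2*12)*(-37) = (-8 - 24)*(-37) = -32*(-37) = 1184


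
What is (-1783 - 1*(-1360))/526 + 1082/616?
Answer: 77141/81004 ≈ 0.95231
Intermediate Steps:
(-1783 - 1*(-1360))/526 + 1082/616 = (-1783 + 1360)*(1/526) + 1082*(1/616) = -423*1/526 + 541/308 = -423/526 + 541/308 = 77141/81004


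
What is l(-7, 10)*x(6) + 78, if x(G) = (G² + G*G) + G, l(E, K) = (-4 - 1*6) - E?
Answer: -156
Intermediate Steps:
l(E, K) = -10 - E (l(E, K) = (-4 - 6) - E = -10 - E)
x(G) = G + 2*G² (x(G) = (G² + G²) + G = 2*G² + G = G + 2*G²)
l(-7, 10)*x(6) + 78 = (-10 - 1*(-7))*(6*(1 + 2*6)) + 78 = (-10 + 7)*(6*(1 + 12)) + 78 = -18*13 + 78 = -3*78 + 78 = -234 + 78 = -156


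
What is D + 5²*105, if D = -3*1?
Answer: 2622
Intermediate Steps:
D = -3
D + 5²*105 = -3 + 5²*105 = -3 + 25*105 = -3 + 2625 = 2622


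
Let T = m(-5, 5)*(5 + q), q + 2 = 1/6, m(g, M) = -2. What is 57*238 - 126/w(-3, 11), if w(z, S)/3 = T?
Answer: 257880/19 ≈ 13573.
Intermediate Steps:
q = -11/6 (q = -2 + 1/6 = -11/6 ≈ -1.8333)
T = -19/3 (T = -2*(5 - 11/6) = -2*19/6 = -19/3 ≈ -6.3333)
w(z, S) = -19 (w(z, S) = 3*(-19/3) = -19)
57*238 - 126/w(-3, 11) = 57*238 - 126/(-19) = 13566 - 126*(-1/19) = 13566 + 126/19 = 257880/19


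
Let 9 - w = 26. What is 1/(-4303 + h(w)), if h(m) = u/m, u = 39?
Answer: -17/73190 ≈ -0.00023227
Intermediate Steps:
w = -17 (w = 9 - 1*26 = 9 - 26 = -17)
h(m) = 39/m
1/(-4303 + h(w)) = 1/(-4303 + 39/(-17)) = 1/(-4303 + 39*(-1/17)) = 1/(-4303 - 39/17) = 1/(-73190/17) = -17/73190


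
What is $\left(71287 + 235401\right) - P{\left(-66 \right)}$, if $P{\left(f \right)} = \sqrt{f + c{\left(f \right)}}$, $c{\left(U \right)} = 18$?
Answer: $306688 - 4 i \sqrt{3} \approx 3.0669 \cdot 10^{5} - 6.9282 i$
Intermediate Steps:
$P{\left(f \right)} = \sqrt{18 + f}$ ($P{\left(f \right)} = \sqrt{f + 18} = \sqrt{18 + f}$)
$\left(71287 + 235401\right) - P{\left(-66 \right)} = \left(71287 + 235401\right) - \sqrt{18 - 66} = 306688 - \sqrt{-48} = 306688 - 4 i \sqrt{3}$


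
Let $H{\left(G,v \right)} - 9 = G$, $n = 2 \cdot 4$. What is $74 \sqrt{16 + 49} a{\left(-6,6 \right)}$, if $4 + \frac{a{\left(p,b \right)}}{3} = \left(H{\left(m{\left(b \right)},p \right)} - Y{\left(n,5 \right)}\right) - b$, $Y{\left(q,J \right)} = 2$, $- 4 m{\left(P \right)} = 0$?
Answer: $- 666 \sqrt{65} \approx -5369.5$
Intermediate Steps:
$n = 8$
$m{\left(P \right)} = 0$ ($m{\left(P \right)} = \left(- \frac{1}{4}\right) 0 = 0$)
$H{\left(G,v \right)} = 9 + G$
$a{\left(p,b \right)} = 9 - 3 b$ ($a{\left(p,b \right)} = -12 + 3 \left(\left(\left(9 + 0\right) - 2\right) - b\right) = -12 + 3 \left(\left(9 - 2\right) - b\right) = -12 + 3 \left(7 - b\right) = -12 - \left(-21 + 3 b\right) = 9 - 3 b$)
$74 \sqrt{16 + 49} a{\left(-6,6 \right)} = 74 \sqrt{16 + 49} \left(9 - 18\right) = 74 \sqrt{65} \left(9 - 18\right) = 74 \sqrt{65} \left(-9\right) = - 666 \sqrt{65}$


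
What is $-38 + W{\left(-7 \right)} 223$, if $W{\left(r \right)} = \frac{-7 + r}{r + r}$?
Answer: $185$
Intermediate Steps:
$W{\left(r \right)} = \frac{-7 + r}{2 r}$
$-38 + W{\left(-7 \right)} 223 = -38 + \frac{-7 - 7}{2 \left(-7\right)} 223 = -38 + \frac{1}{2} \left(- \frac{1}{7}\right) \left(-14\right) 223 = -38 + 1 \cdot 223 = -38 + 223 = 185$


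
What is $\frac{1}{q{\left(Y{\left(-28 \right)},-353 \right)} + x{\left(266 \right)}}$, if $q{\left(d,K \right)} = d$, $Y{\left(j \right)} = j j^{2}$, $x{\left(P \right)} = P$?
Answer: $- \frac{1}{21686} \approx -4.6113 \cdot 10^{-5}$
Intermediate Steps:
$Y{\left(j \right)} = j^{3}$
$\frac{1}{q{\left(Y{\left(-28 \right)},-353 \right)} + x{\left(266 \right)}} = \frac{1}{\left(-28\right)^{3} + 266} = \frac{1}{-21952 + 266} = \frac{1}{-21686} = - \frac{1}{21686}$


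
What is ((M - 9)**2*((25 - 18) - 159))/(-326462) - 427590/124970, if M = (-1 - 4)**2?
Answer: -6736452697/2039897807 ≈ -3.3023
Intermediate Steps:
M = 25 (M = (-5)**2 = 25)
((M - 9)**2*((25 - 18) - 159))/(-326462) - 427590/124970 = ((25 - 9)**2*((25 - 18) - 159))/(-326462) - 427590/124970 = (16**2*(7 - 159))*(-1/326462) - 427590*1/124970 = (256*(-152))*(-1/326462) - 42759/12497 = -38912*(-1/326462) - 42759/12497 = 19456/163231 - 42759/12497 = -6736452697/2039897807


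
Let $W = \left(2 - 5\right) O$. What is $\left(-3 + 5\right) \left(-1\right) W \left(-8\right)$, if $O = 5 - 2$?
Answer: $-144$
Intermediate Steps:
$O = 3$ ($O = 5 - 2 = 3$)
$W = -9$ ($W = \left(2 - 5\right) 3 = \left(-3\right) 3 = -9$)
$\left(-3 + 5\right) \left(-1\right) W \left(-8\right) = \left(-3 + 5\right) \left(-1\right) \left(-9\right) \left(-8\right) = 2 \left(-1\right) \left(-9\right) \left(-8\right) = \left(-2\right) \left(-9\right) \left(-8\right) = 18 \left(-8\right) = -144$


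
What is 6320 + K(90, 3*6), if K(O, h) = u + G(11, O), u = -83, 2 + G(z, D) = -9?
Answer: 6226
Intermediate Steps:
G(z, D) = -11 (G(z, D) = -2 - 9 = -11)
K(O, h) = -94 (K(O, h) = -83 - 11 = -94)
6320 + K(90, 3*6) = 6320 - 94 = 6226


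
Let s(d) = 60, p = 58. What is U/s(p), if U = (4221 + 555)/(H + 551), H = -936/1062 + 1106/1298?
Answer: 129151/893950 ≈ 0.14447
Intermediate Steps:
H = -19/649 (H = -936*1/1062 + 1106*(1/1298) = -52/59 + 553/649 = -19/649 ≈ -0.029276)
U = 774906/89395 (U = (4221 + 555)/(-19/649 + 551) = 4776/(357580/649) = 4776*(649/357580) = 774906/89395 ≈ 8.6683)
U/s(p) = (774906/89395)/60 = (774906/89395)*(1/60) = 129151/893950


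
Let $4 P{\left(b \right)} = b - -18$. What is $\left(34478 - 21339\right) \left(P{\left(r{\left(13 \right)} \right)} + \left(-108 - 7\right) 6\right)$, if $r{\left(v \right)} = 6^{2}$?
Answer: $- \frac{17777067}{2} \approx -8.8885 \cdot 10^{6}$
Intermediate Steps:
$r{\left(v \right)} = 36$
$P{\left(b \right)} = \frac{9}{2} + \frac{b}{4}$ ($P{\left(b \right)} = \frac{b - -18}{4} = \frac{b + 18}{4} = \frac{18 + b}{4} = \frac{9}{2} + \frac{b}{4}$)
$\left(34478 - 21339\right) \left(P{\left(r{\left(13 \right)} \right)} + \left(-108 - 7\right) 6\right) = \left(34478 - 21339\right) \left(\left(\frac{9}{2} + \frac{1}{4} \cdot 36\right) + \left(-108 - 7\right) 6\right) = 13139 \left(\left(\frac{9}{2} + 9\right) - 690\right) = 13139 \left(\frac{27}{2} - 690\right) = 13139 \left(- \frac{1353}{2}\right) = - \frac{17777067}{2}$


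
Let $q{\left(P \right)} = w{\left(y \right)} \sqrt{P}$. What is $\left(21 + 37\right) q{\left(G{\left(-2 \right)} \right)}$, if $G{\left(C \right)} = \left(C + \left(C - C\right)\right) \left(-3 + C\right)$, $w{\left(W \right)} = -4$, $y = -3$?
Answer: $- 232 \sqrt{10} \approx -733.65$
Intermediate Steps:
$G{\left(C \right)} = C \left(-3 + C\right)$ ($G{\left(C \right)} = \left(C + 0\right) \left(-3 + C\right) = C \left(-3 + C\right)$)
$q{\left(P \right)} = - 4 \sqrt{P}$
$\left(21 + 37\right) q{\left(G{\left(-2 \right)} \right)} = \left(21 + 37\right) \left(- 4 \sqrt{- 2 \left(-3 - 2\right)}\right) = 58 \left(- 4 \sqrt{\left(-2\right) \left(-5\right)}\right) = 58 \left(- 4 \sqrt{10}\right) = - 232 \sqrt{10}$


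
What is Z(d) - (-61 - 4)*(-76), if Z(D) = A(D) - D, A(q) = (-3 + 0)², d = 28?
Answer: -4959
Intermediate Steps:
A(q) = 9 (A(q) = (-3)² = 9)
Z(D) = 9 - D
Z(d) - (-61 - 4)*(-76) = (9 - 1*28) - (-61 - 4)*(-76) = (9 - 28) - (-65)*(-76) = -19 - 1*4940 = -19 - 4940 = -4959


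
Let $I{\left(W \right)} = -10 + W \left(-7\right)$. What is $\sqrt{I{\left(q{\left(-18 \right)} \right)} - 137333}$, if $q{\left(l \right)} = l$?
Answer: $i \sqrt{137217} \approx 370.43 i$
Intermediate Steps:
$I{\left(W \right)} = -10 - 7 W$
$\sqrt{I{\left(q{\left(-18 \right)} \right)} - 137333} = \sqrt{\left(-10 - -126\right) - 137333} = \sqrt{\left(-10 + 126\right) - 137333} = \sqrt{116 - 137333} = \sqrt{-137217} = i \sqrt{137217}$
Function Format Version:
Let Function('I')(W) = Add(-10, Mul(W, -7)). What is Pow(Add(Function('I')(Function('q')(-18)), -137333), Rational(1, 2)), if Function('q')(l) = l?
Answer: Mul(I, Pow(137217, Rational(1, 2))) ≈ Mul(370.43, I)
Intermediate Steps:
Function('I')(W) = Add(-10, Mul(-7, W))
Pow(Add(Function('I')(Function('q')(-18)), -137333), Rational(1, 2)) = Pow(Add(Add(-10, Mul(-7, -18)), -137333), Rational(1, 2)) = Pow(Add(Add(-10, 126), -137333), Rational(1, 2)) = Pow(Add(116, -137333), Rational(1, 2)) = Pow(-137217, Rational(1, 2)) = Mul(I, Pow(137217, Rational(1, 2)))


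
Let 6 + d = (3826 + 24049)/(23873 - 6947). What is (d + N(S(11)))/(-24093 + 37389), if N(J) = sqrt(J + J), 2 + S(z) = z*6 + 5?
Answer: -73681/225048096 + sqrt(138)/13296 ≈ 0.00055612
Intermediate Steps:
S(z) = 3 + 6*z (S(z) = -2 + (z*6 + 5) = -2 + (6*z + 5) = -2 + (5 + 6*z) = 3 + 6*z)
d = -73681/16926 (d = -6 + (3826 + 24049)/(23873 - 6947) = -6 + 27875/16926 = -73681/16926 ≈ -4.3531)
N(J) = sqrt(2)*sqrt(J) (N(J) = sqrt(2*J) = sqrt(2)*sqrt(J))
(d + N(S(11)))/(-24093 + 37389) = (-73681/16926 + sqrt(2)*sqrt(3 + 6*11))/(-24093 + 37389) = (-73681/16926 + sqrt(2)*sqrt(3 + 66))/13296 = (-73681/16926 + sqrt(2)*sqrt(69))*(1/13296) = (-73681/16926 + sqrt(138))*(1/13296) = -73681/225048096 + sqrt(138)/13296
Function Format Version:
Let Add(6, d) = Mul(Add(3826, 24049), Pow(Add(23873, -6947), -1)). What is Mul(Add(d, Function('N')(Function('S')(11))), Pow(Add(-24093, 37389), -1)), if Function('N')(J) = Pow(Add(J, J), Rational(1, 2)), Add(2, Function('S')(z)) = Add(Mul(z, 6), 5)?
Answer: Add(Rational(-73681, 225048096), Mul(Rational(1, 13296), Pow(138, Rational(1, 2)))) ≈ 0.00055612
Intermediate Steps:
Function('S')(z) = Add(3, Mul(6, z)) (Function('S')(z) = Add(-2, Add(Mul(z, 6), 5)) = Add(-2, Add(Mul(6, z), 5)) = Add(-2, Add(5, Mul(6, z))) = Add(3, Mul(6, z)))
d = Rational(-73681, 16926) (d = Add(-6, Mul(Add(3826, 24049), Pow(Add(23873, -6947), -1))) = Add(-6, Mul(27875, Pow(16926, -1))) = Add(-6, Mul(27875, Rational(1, 16926))) = Add(-6, Rational(27875, 16926)) = Rational(-73681, 16926) ≈ -4.3531)
Function('N')(J) = Mul(Pow(2, Rational(1, 2)), Pow(J, Rational(1, 2))) (Function('N')(J) = Pow(Mul(2, J), Rational(1, 2)) = Mul(Pow(2, Rational(1, 2)), Pow(J, Rational(1, 2))))
Mul(Add(d, Function('N')(Function('S')(11))), Pow(Add(-24093, 37389), -1)) = Mul(Add(Rational(-73681, 16926), Mul(Pow(2, Rational(1, 2)), Pow(Add(3, Mul(6, 11)), Rational(1, 2)))), Pow(Add(-24093, 37389), -1)) = Mul(Add(Rational(-73681, 16926), Mul(Pow(2, Rational(1, 2)), Pow(Add(3, 66), Rational(1, 2)))), Pow(13296, -1)) = Mul(Add(Rational(-73681, 16926), Mul(Pow(2, Rational(1, 2)), Pow(69, Rational(1, 2)))), Rational(1, 13296)) = Mul(Add(Rational(-73681, 16926), Pow(138, Rational(1, 2))), Rational(1, 13296)) = Add(Rational(-73681, 225048096), Mul(Rational(1, 13296), Pow(138, Rational(1, 2))))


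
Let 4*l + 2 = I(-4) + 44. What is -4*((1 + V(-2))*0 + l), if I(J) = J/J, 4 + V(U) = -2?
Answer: -43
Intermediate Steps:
V(U) = -6 (V(U) = -4 - 2 = -6)
I(J) = 1
l = 43/4 (l = -1/2 + (1 + 44)/4 = -1/2 + (1/4)*45 = -1/2 + 45/4 = 43/4 ≈ 10.750)
-4*((1 + V(-2))*0 + l) = -4*((1 - 6)*0 + 43/4) = -4*(-5*0 + 43/4) = -4*(0 + 43/4) = -4*43/4 = -43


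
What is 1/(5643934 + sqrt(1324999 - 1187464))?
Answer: 5643934/31853990858821 - sqrt(137535)/31853990858821 ≈ 1.7717e-7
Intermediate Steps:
1/(5643934 + sqrt(1324999 - 1187464)) = 1/(5643934 + sqrt(137535))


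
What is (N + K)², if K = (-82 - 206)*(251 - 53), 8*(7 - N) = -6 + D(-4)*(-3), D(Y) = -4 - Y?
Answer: 52013644225/16 ≈ 3.2509e+9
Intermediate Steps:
N = 31/4 (N = 7 - (-6 + (-4 - 1*(-4))*(-3))/8 = 7 - (-6 + (-4 + 4)*(-3))/8 = 7 - (-6 + 0*(-3))/8 = 7 - (-6 + 0)/8 = 7 - ⅛*(-6) = 7 + ¾ = 31/4 ≈ 7.7500)
K = -57024 (K = -288*198 = -57024)
(N + K)² = (31/4 - 57024)² = (-228065/4)² = 52013644225/16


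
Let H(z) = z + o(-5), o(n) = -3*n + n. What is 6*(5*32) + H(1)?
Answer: 971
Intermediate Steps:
o(n) = -2*n
H(z) = 10 + z (H(z) = z - 2*(-5) = z + 10 = 10 + z)
6*(5*32) + H(1) = 6*(5*32) + (10 + 1) = 6*160 + 11 = 960 + 11 = 971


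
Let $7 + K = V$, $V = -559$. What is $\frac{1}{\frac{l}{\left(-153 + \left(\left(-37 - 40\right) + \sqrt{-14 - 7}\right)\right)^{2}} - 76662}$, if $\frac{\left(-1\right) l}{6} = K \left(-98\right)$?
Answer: $\frac{- 52879 i - 460 \sqrt{21}}{6 \left(5877420 \sqrt{21} + 675690451 i\right)} \approx -1.3043 \cdot 10^{-5} + 4.2616 \cdot 10^{-11} i$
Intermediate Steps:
$K = -566$ ($K = -7 - 559 = -566$)
$l = -332808$ ($l = - 6 \left(\left(-566\right) \left(-98\right)\right) = \left(-6\right) 55468 = -332808$)
$\frac{1}{\frac{l}{\left(-153 + \left(\left(-37 - 40\right) + \sqrt{-14 - 7}\right)\right)^{2}} - 76662} = \frac{1}{- \frac{332808}{\left(-153 + \left(\left(-37 - 40\right) + \sqrt{-14 - 7}\right)\right)^{2}} - 76662} = \frac{1}{- \frac{332808}{\left(-153 - \left(77 - \sqrt{-21}\right)\right)^{2}} - 76662} = \frac{1}{- \frac{332808}{\left(-153 - \left(77 - i \sqrt{21}\right)\right)^{2}} - 76662} = \frac{1}{- \frac{332808}{\left(-230 + i \sqrt{21}\right)^{2}} - 76662} = \frac{1}{-76662 - \frac{332808}{\left(-230 + i \sqrt{21}\right)^{2}}}$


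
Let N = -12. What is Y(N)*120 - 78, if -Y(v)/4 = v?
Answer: 5682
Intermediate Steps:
Y(v) = -4*v
Y(N)*120 - 78 = -4*(-12)*120 - 78 = 48*120 - 78 = 5760 - 78 = 5682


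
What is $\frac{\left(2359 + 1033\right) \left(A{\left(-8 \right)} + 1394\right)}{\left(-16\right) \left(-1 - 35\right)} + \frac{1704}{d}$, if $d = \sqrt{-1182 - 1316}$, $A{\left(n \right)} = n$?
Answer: $8162 - \frac{852 i \sqrt{2498}}{1249} \approx 8162.0 - 34.094 i$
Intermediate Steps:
$d = i \sqrt{2498}$ ($d = \sqrt{-1182 - 1316} = \sqrt{-2498} = i \sqrt{2498} \approx 49.98 i$)
$\frac{\left(2359 + 1033\right) \left(A{\left(-8 \right)} + 1394\right)}{\left(-16\right) \left(-1 - 35\right)} + \frac{1704}{d} = \frac{\left(2359 + 1033\right) \left(-8 + 1394\right)}{\left(-16\right) \left(-1 - 35\right)} + \frac{1704}{i \sqrt{2498}} = \frac{3392 \cdot 1386}{\left(-16\right) \left(-36\right)} + 1704 \left(- \frac{i \sqrt{2498}}{2498}\right) = \frac{4701312}{576} - \frac{852 i \sqrt{2498}}{1249} = 4701312 \cdot \frac{1}{576} - \frac{852 i \sqrt{2498}}{1249} = 8162 - \frac{852 i \sqrt{2498}}{1249}$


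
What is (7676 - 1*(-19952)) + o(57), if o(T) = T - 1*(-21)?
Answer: 27706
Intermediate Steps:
o(T) = 21 + T (o(T) = T + 21 = 21 + T)
(7676 - 1*(-19952)) + o(57) = (7676 - 1*(-19952)) + (21 + 57) = (7676 + 19952) + 78 = 27628 + 78 = 27706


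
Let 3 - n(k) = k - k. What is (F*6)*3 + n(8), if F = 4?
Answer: 75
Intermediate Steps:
n(k) = 3 (n(k) = 3 - (k - k) = 3 - 1*0 = 3 + 0 = 3)
(F*6)*3 + n(8) = (4*6)*3 + 3 = 24*3 + 3 = 72 + 3 = 75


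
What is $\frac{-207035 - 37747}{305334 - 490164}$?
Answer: $\frac{40797}{30805} \approx 1.3244$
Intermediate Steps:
$\frac{-207035 - 37747}{305334 - 490164} = - \frac{244782}{-184830} = \left(-244782\right) \left(- \frac{1}{184830}\right) = \frac{40797}{30805}$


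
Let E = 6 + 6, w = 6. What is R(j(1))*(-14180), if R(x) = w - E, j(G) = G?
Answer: 85080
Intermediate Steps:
E = 12
R(x) = -6 (R(x) = 6 - 1*12 = 6 - 12 = -6)
R(j(1))*(-14180) = -6*(-14180) = 85080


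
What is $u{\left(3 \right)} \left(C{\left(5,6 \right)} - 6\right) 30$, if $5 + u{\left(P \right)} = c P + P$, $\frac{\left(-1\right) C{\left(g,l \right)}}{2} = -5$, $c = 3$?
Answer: $840$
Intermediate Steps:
$C{\left(g,l \right)} = 10$ ($C{\left(g,l \right)} = \left(-2\right) \left(-5\right) = 10$)
$u{\left(P \right)} = -5 + 4 P$ ($u{\left(P \right)} = -5 + \left(3 P + P\right) = -5 + 4 P$)
$u{\left(3 \right)} \left(C{\left(5,6 \right)} - 6\right) 30 = \left(-5 + 4 \cdot 3\right) \left(10 - 6\right) 30 = \left(-5 + 12\right) \left(10 - 6\right) 30 = 7 \cdot 4 \cdot 30 = 28 \cdot 30 = 840$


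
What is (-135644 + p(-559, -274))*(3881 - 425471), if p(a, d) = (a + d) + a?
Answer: 57773007240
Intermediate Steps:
p(a, d) = d + 2*a
(-135644 + p(-559, -274))*(3881 - 425471) = (-135644 + (-274 + 2*(-559)))*(3881 - 425471) = (-135644 + (-274 - 1118))*(-421590) = (-135644 - 1392)*(-421590) = -137036*(-421590) = 57773007240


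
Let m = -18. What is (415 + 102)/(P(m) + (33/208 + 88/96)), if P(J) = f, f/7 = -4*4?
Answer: -322608/69217 ≈ -4.6608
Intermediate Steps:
f = -112 (f = 7*(-4*4) = 7*(-16) = -112)
P(J) = -112
(415 + 102)/(P(m) + (33/208 + 88/96)) = (415 + 102)/(-112 + (33/208 + 88/96)) = 517/(-112 + (33*(1/208) + 88*(1/96))) = 517/(-112 + (33/208 + 11/12)) = 517/(-112 + 671/624) = 517/(-69217/624) = 517*(-624/69217) = -322608/69217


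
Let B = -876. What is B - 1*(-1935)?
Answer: 1059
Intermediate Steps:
B - 1*(-1935) = -876 - 1*(-1935) = -876 + 1935 = 1059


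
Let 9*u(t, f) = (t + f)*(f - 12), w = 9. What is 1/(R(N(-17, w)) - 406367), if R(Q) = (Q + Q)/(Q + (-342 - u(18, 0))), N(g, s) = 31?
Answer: -287/116627391 ≈ -2.4608e-6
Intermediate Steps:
u(t, f) = (-12 + f)*(f + t)/9 (u(t, f) = ((t + f)*(f - 12))/9 = ((f + t)*(-12 + f))/9 = ((-12 + f)*(f + t))/9 = (-12 + f)*(f + t)/9)
R(Q) = 2*Q/(-318 + Q) (R(Q) = (Q + Q)/(Q + (-342 - (-4/3*0 - 4/3*18 + (⅑)*0² + (⅑)*0*18))) = (2*Q)/(Q + (-342 - (0 - 24 + (⅑)*0 + 0))) = (2*Q)/(Q + (-342 - (0 - 24 + 0 + 0))) = (2*Q)/(Q + (-342 - 1*(-24))) = (2*Q)/(Q + (-342 + 24)) = (2*Q)/(Q - 318) = (2*Q)/(-318 + Q) = 2*Q/(-318 + Q))
1/(R(N(-17, w)) - 406367) = 1/(2*31/(-318 + 31) - 406367) = 1/(2*31/(-287) - 406367) = 1/(2*31*(-1/287) - 406367) = 1/(-62/287 - 406367) = 1/(-116627391/287) = -287/116627391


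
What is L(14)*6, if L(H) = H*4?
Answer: 336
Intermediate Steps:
L(H) = 4*H
L(14)*6 = (4*14)*6 = 56*6 = 336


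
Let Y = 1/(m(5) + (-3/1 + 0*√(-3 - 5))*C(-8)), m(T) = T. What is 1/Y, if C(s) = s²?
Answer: -187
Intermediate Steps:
Y = -1/187 (Y = 1/(5 + (-3/1 + 0*√(-3 - 5))*(-8)²) = 1/(5 + (-3*1 + 0*√(-8))*64) = 1/(5 + (-3 + 0*(2*I*√2))*64) = 1/(5 + (-3 + 0)*64) = 1/(5 - 3*64) = 1/(5 - 192) = 1/(-187) = -1/187 ≈ -0.0053476)
1/Y = 1/(-1/187) = -187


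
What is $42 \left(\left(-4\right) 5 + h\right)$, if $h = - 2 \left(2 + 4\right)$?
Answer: $-1344$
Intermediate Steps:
$h = -12$ ($h = \left(-2\right) 6 = -12$)
$42 \left(\left(-4\right) 5 + h\right) = 42 \left(\left(-4\right) 5 - 12\right) = 42 \left(-20 - 12\right) = 42 \left(-32\right) = -1344$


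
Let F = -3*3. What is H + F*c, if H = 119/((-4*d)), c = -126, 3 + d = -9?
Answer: 54551/48 ≈ 1136.5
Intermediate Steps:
d = -12 (d = -3 - 9 = -12)
F = -9
H = 119/48 (H = 119/((-4*(-12))) = 119/48 ≈ 2.4792)
H + F*c = 119/48 - 9*(-126) = 119/48 + 1134 = 54551/48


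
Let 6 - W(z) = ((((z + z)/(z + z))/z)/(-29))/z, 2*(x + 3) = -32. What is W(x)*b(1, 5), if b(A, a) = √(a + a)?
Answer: 62815*√10/10469 ≈ 18.974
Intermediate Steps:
x = -19 (x = -3 + (½)*(-32) = -3 - 16 = -19)
b(A, a) = √2*√a (b(A, a) = √(2*a) = √2*√a)
W(z) = 6 + 1/(29*z²) (W(z) = 6 - (((z + z)/(z + z))/z)/(-29)/z = 6 - (((2*z)/((2*z)))/z)*(-1/29)/z = 6 - (((2*z)*(1/(2*z)))/z)*(-1/29)/z = 6 - (1/z)*(-1/29)/z = 6 - -1/29/z/z = 6 - (-1/(29*z))/z = 6 - (-1)/(29*z²) = 6 + 1/(29*z²))
W(x)*b(1, 5) = (6 + (1/29)/(-19)²)*(√2*√5) = (6 + (1/29)*(1/361))*√10 = (6 + 1/10469)*√10 = 62815*√10/10469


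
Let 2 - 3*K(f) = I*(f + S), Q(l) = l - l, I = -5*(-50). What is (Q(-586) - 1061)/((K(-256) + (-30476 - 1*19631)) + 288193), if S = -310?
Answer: -3183/855760 ≈ -0.0037195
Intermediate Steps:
I = 250
Q(l) = 0
K(f) = 25834 - 250*f/3 (K(f) = ⅔ - 250*(f - 310)/3 = ⅔ - 250*(-310 + f)/3 = ⅔ - (-77500 + 250*f)/3 = ⅔ + (77500/3 - 250*f/3) = 25834 - 250*f/3)
(Q(-586) - 1061)/((K(-256) + (-30476 - 1*19631)) + 288193) = (0 - 1061)/(((25834 - 250/3*(-256)) + (-30476 - 1*19631)) + 288193) = -1061/(((25834 + 64000/3) + (-30476 - 19631)) + 288193) = -1061/((141502/3 - 50107) + 288193) = -1061/(-8819/3 + 288193) = -1061/855760/3 = -1061*3/855760 = -3183/855760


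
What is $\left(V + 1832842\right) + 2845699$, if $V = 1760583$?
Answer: $6439124$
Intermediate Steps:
$\left(V + 1832842\right) + 2845699 = \left(1760583 + 1832842\right) + 2845699 = 3593425 + 2845699 = 6439124$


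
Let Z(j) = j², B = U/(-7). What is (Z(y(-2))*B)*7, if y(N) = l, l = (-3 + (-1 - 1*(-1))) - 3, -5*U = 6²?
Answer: 1296/5 ≈ 259.20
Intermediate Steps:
U = -36/5 (U = -⅕*6² = -⅕*36 = -36/5 ≈ -7.2000)
l = -6 (l = (-3 + (-1 + 1)) - 3 = (-3 + 0) - 3 = -3 - 3 = -6)
y(N) = -6
B = 36/35 (B = -36/5/(-7) = -36/5*(-⅐) = 36/35 ≈ 1.0286)
(Z(y(-2))*B)*7 = ((-6)²*(36/35))*7 = (36*(36/35))*7 = (1296/35)*7 = 1296/5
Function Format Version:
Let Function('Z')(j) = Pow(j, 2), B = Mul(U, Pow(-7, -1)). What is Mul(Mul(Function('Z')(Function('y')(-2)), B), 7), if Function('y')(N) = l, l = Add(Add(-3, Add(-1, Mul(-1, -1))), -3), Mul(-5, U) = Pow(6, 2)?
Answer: Rational(1296, 5) ≈ 259.20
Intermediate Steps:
U = Rational(-36, 5) (U = Mul(Rational(-1, 5), Pow(6, 2)) = Mul(Rational(-1, 5), 36) = Rational(-36, 5) ≈ -7.2000)
l = -6 (l = Add(Add(-3, Add(-1, 1)), -3) = Add(Add(-3, 0), -3) = Add(-3, -3) = -6)
Function('y')(N) = -6
B = Rational(36, 35) (B = Mul(Rational(-36, 5), Pow(-7, -1)) = Mul(Rational(-36, 5), Rational(-1, 7)) = Rational(36, 35) ≈ 1.0286)
Mul(Mul(Function('Z')(Function('y')(-2)), B), 7) = Mul(Mul(Pow(-6, 2), Rational(36, 35)), 7) = Mul(Mul(36, Rational(36, 35)), 7) = Mul(Rational(1296, 35), 7) = Rational(1296, 5)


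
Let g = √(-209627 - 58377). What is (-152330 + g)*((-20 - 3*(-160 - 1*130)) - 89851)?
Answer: 13557522330 - 178002*I*√67001 ≈ 1.3558e+10 - 4.6075e+7*I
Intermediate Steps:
g = 2*I*√67001 (g = √(-268004) = 2*I*√67001 ≈ 517.69*I)
(-152330 + g)*((-20 - 3*(-160 - 1*130)) - 89851) = (-152330 + 2*I*√67001)*((-20 - 3*(-160 - 1*130)) - 89851) = (-152330 + 2*I*√67001)*((-20 - 3*(-160 - 130)) - 89851) = (-152330 + 2*I*√67001)*((-20 - 3*(-290)) - 89851) = (-152330 + 2*I*√67001)*((-20 + 870) - 89851) = (-152330 + 2*I*√67001)*(850 - 89851) = (-152330 + 2*I*√67001)*(-89001) = 13557522330 - 178002*I*√67001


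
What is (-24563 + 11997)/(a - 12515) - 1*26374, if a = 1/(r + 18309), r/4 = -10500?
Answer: -3909702573389/148246433 ≈ -26373.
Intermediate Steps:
r = -42000 (r = 4*(-10500) = -42000)
a = -1/23691 (a = 1/(-42000 + 18309) = 1/(-23691) = -1/23691 ≈ -4.2210e-5)
(-24563 + 11997)/(a - 12515) - 1*26374 = (-24563 + 11997)/(-1/23691 - 12515) - 1*26374 = -12566/(-296492866/23691) - 26374 = -12566*(-23691/296492866) - 26374 = 148850553/148246433 - 26374 = -3909702573389/148246433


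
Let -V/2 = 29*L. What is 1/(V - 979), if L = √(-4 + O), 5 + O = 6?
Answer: I/(-979*I + 58*√3) ≈ -0.0010108 + 0.00010372*I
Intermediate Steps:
O = 1 (O = -5 + 6 = 1)
L = I*√3 (L = √(-4 + 1) = √(-3) = I*√3 ≈ 1.732*I)
V = -58*I*√3 ≈ -100.46*I
1/(V - 979) = 1/(-58*I*√3 - 979) = 1/(-979 - 58*I*√3)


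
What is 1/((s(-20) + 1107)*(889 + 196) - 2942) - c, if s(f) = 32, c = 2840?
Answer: -3501359319/1232873 ≈ -2840.0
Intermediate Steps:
1/((s(-20) + 1107)*(889 + 196) - 2942) - c = 1/((32 + 1107)*(889 + 196) - 2942) - 1*2840 = 1/(1139*1085 - 2942) - 2840 = 1/(1235815 - 2942) - 2840 = 1/1232873 - 2840 = -3501359319/1232873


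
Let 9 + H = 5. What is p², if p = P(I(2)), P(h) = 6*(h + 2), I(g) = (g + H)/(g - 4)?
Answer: 324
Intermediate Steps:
H = -4 (H = -9 + 5 = -4)
I(g) = 1 (I(g) = (g - 4)/(g - 4) = (-4 + g)/(-4 + g) = 1)
P(h) = 12 + 6*h (P(h) = 6*(2 + h) = 12 + 6*h)
p = 18 (p = 12 + 6*1 = 12 + 6 = 18)
p² = 18² = 324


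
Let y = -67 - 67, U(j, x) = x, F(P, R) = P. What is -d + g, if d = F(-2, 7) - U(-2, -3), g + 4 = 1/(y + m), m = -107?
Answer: -1206/241 ≈ -5.0042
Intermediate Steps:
y = -134
g = -965/241 (g = -4 + 1/(-134 - 107) = -4 + 1/(-241) = -4 - 1/241 = -965/241 ≈ -4.0042)
d = 1 (d = -2 - 1*(-3) = -2 + 3 = 1)
-d + g = -1*1 - 965/241 = -1 - 965/241 = -1206/241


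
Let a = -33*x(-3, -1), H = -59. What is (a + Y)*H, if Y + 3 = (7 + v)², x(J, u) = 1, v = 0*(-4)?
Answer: -767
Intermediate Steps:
v = 0
Y = 46 (Y = -3 + (7 + 0)² = -3 + 7² = -3 + 49 = 46)
a = -33 (a = -33*1 = -33)
(a + Y)*H = (-33 + 46)*(-59) = 13*(-59) = -767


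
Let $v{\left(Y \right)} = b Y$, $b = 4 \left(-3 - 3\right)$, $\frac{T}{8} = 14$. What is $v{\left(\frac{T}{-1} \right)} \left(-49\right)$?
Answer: $-131712$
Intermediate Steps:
$T = 112$ ($T = 8 \cdot 14 = 112$)
$b = -24$ ($b = 4 \left(-6\right) = -24$)
$v{\left(Y \right)} = - 24 Y$
$v{\left(\frac{T}{-1} \right)} \left(-49\right) = - 24 \frac{112}{-1} \left(-49\right) = - 24 \cdot 112 \left(-1\right) \left(-49\right) = \left(-24\right) \left(-112\right) \left(-49\right) = 2688 \left(-49\right) = -131712$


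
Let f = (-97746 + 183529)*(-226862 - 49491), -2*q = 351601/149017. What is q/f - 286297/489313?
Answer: -7995166298591750913/13664616839839620886 ≈ -0.58510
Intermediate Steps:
q = -15287/12958 (q = -351601/(2*149017) = -½*15287/6479 = -15287/12958 ≈ -1.1797)
f = -23706389399 (f = 85783*(-276353) = -23706389399)
q/f - 286297/489313 = -15287/12958/(-23706389399) - 286297/489313 = -15287/12958*(-1/23706389399) - 286297*1/489313 = 15287/307187393832242 - 26027/44483 = -7995166298591750913/13664616839839620886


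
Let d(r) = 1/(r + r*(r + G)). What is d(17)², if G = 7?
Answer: 1/180625 ≈ 5.5363e-6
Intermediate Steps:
d(r) = 1/(r + r*(7 + r)) (d(r) = 1/(r + r*(r + 7)) = 1/(r + r*(7 + r)))
d(17)² = (1/(17*(8 + 17)))² = ((1/17)/25)² = ((1/17)*(1/25))² = (1/425)² = 1/180625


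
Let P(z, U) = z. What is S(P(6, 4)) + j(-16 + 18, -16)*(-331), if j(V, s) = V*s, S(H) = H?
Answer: 10598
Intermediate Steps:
S(P(6, 4)) + j(-16 + 18, -16)*(-331) = 6 + ((-16 + 18)*(-16))*(-331) = 6 + (2*(-16))*(-331) = 6 - 32*(-331) = 6 + 10592 = 10598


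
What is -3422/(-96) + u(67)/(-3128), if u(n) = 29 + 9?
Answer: 668773/18768 ≈ 35.634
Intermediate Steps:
u(n) = 38
-3422/(-96) + u(67)/(-3128) = -3422/(-96) + 38/(-3128) = -3422*(-1/96) + 38*(-1/3128) = 1711/48 - 19/1564 = 668773/18768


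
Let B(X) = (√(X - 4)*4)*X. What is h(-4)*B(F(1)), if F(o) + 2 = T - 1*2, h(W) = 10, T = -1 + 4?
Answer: -40*I*√5 ≈ -89.443*I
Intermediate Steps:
T = 3
F(o) = -1 (F(o) = -2 + (3 - 1*2) = -2 + (3 - 2) = -2 + 1 = -1)
B(X) = 4*X*√(-4 + X) (B(X) = (√(-4 + X)*4)*X = (4*√(-4 + X))*X = 4*X*√(-4 + X))
h(-4)*B(F(1)) = 10*(4*(-1)*√(-4 - 1)) = 10*(4*(-1)*√(-5)) = 10*(4*(-1)*(I*√5)) = 10*(-4*I*√5) = -40*I*√5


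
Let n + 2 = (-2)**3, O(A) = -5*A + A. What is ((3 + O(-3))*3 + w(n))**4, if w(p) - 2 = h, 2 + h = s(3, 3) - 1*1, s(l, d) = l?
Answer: 4879681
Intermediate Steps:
O(A) = -4*A
n = -10 (n = -2 + (-2)**3 = -2 - 8 = -10)
h = 0 (h = -2 + (3 - 1*1) = -2 + (3 - 1) = -2 + 2 = 0)
w(p) = 2 (w(p) = 2 + 0 = 2)
((3 + O(-3))*3 + w(n))**4 = ((3 - 4*(-3))*3 + 2)**4 = ((3 + 12)*3 + 2)**4 = (15*3 + 2)**4 = (45 + 2)**4 = 47**4 = 4879681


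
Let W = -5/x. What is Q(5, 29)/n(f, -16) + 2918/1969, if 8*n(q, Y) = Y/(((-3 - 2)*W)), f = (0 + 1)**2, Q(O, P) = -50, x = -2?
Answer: -1224789/3938 ≈ -311.02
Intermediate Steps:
W = 5/2 (W = -5/(-2) = -5*(-1/2) = 5/2 ≈ 2.5000)
f = 1 (f = 1**2 = 1)
n(q, Y) = -Y/100 (n(q, Y) = (Y/(((-3 - 2)*(5/2))))/8 = (Y/((-5*5/2)))/8 = (Y/(-25/2))/8 = (Y*(-2/25))/8 = (-2*Y/25)/8 = -Y/100)
Q(5, 29)/n(f, -16) + 2918/1969 = -50/((-1/100*(-16))) + 2918/1969 = -50/4/25 + 2918*(1/1969) = -50*25/4 + 2918/1969 = -625/2 + 2918/1969 = -1224789/3938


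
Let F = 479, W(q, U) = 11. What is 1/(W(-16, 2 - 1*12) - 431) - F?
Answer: -201181/420 ≈ -479.00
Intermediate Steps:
1/(W(-16, 2 - 1*12) - 431) - F = 1/(11 - 431) - 1*479 = 1/(-420) - 479 = -1/420 - 479 = -201181/420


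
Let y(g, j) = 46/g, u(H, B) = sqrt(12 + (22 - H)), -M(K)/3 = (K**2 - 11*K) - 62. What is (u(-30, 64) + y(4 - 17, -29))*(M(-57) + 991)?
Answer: -606158/13 ≈ -46628.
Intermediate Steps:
M(K) = 186 - 3*K**2 + 33*K (M(K) = -3*((K**2 - 11*K) - 62) = -3*(-62 + K**2 - 11*K) = 186 - 3*K**2 + 33*K)
u(H, B) = sqrt(34 - H)
(u(-30, 64) + y(4 - 17, -29))*(M(-57) + 991) = (sqrt(34 - 1*(-30)) + 46/(4 - 17))*((186 - 3*(-57)**2 + 33*(-57)) + 991) = (sqrt(34 + 30) + 46/(-13))*((186 - 3*3249 - 1881) + 991) = (sqrt(64) + 46*(-1/13))*((186 - 9747 - 1881) + 991) = (8 - 46/13)*(-11442 + 991) = (58/13)*(-10451) = -606158/13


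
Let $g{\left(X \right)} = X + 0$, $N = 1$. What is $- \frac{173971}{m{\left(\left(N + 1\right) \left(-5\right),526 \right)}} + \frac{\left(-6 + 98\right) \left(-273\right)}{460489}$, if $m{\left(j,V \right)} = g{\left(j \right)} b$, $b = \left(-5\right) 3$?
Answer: $- \frac{80115499219}{69073350} \approx -1159.9$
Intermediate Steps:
$b = -15$
$g{\left(X \right)} = X$
$m{\left(j,V \right)} = - 15 j$ ($m{\left(j,V \right)} = j \left(-15\right) = - 15 j$)
$- \frac{173971}{m{\left(\left(N + 1\right) \left(-5\right),526 \right)}} + \frac{\left(-6 + 98\right) \left(-273\right)}{460489} = - \frac{173971}{\left(-15\right) \left(1 + 1\right) \left(-5\right)} + \frac{\left(-6 + 98\right) \left(-273\right)}{460489} = - \frac{173971}{\left(-15\right) 2 \left(-5\right)} + 92 \left(-273\right) \frac{1}{460489} = - \frac{173971}{\left(-15\right) \left(-10\right)} - \frac{25116}{460489} = - \frac{173971}{150} - \frac{25116}{460489} = - \frac{80115499219}{69073350}$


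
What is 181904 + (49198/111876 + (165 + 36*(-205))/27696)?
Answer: 46969443197971/258209808 ≈ 1.8190e+5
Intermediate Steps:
181904 + (49198/111876 + (165 + 36*(-205))/27696) = 181904 + (49198*(1/111876) + (165 - 7380)*(1/27696)) = 181904 + (24599/55938 - 7215*1/27696) = 181904 + (24599/55938 - 2405/9232) = 181904 + 46283539/258209808 = 46969443197971/258209808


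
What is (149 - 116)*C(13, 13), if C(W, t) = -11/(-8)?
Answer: 363/8 ≈ 45.375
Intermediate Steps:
C(W, t) = 11/8 (C(W, t) = -11*(-⅛) = 11/8)
(149 - 116)*C(13, 13) = (149 - 116)*(11/8) = 33*(11/8) = 363/8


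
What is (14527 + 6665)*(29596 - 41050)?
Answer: -242733168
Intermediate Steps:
(14527 + 6665)*(29596 - 41050) = 21192*(-11454) = -242733168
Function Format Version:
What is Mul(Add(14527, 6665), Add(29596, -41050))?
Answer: -242733168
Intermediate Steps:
Mul(Add(14527, 6665), Add(29596, -41050)) = Mul(21192, -11454) = -242733168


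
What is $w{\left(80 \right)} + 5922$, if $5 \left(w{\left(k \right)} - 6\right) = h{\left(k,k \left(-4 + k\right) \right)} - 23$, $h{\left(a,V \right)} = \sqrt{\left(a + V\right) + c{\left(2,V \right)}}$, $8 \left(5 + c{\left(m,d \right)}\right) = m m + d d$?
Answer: $\frac{29617}{5} + \frac{\sqrt{18507822}}{10} \approx 6353.6$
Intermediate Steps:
$c{\left(m,d \right)} = -5 + \frac{d^{2}}{8} + \frac{m^{2}}{8}$ ($c{\left(m,d \right)} = -5 + \frac{m m + d d}{8} = -5 + \frac{m^{2} + d^{2}}{8} = -5 + \frac{d^{2} + m^{2}}{8} = -5 + \left(\frac{d^{2}}{8} + \frac{m^{2}}{8}\right) = -5 + \frac{d^{2}}{8} + \frac{m^{2}}{8}$)
$h{\left(a,V \right)} = \sqrt{- \frac{9}{2} + V + a + \frac{V^{2}}{8}}$ ($h{\left(a,V \right)} = \sqrt{\left(a + V\right) + \left(-5 + \frac{V^{2}}{8} + \frac{2^{2}}{8}\right)} = \sqrt{\left(V + a\right) + \left(-5 + \frac{V^{2}}{8} + \frac{1}{8} \cdot 4\right)} = \sqrt{\left(V + a\right) + \left(-5 + \frac{V^{2}}{8} + \frac{1}{2}\right)} = \sqrt{\left(V + a\right) + \left(- \frac{9}{2} + \frac{V^{2}}{8}\right)} = \sqrt{- \frac{9}{2} + V + a + \frac{V^{2}}{8}}$)
$w{\left(k \right)} = \frac{7}{5} + \frac{\sqrt{-72 + 16 k + 2 k^{2} \left(-4 + k\right)^{2} + 16 k \left(-4 + k\right)}}{20}$ ($w{\left(k \right)} = 6 + \frac{\frac{\sqrt{-72 + 2 \left(k \left(-4 + k\right)\right)^{2} + 16 k \left(-4 + k\right) + 16 k}}{4} - 23}{5} = 6 + \frac{\frac{\sqrt{-72 + 2 k^{2} \left(-4 + k\right)^{2} + 16 k \left(-4 + k\right) + 16 k}}{4} - 23}{5} = 6 + \frac{\frac{\sqrt{-72 + 16 k + 2 k^{2} \left(-4 + k\right)^{2} + 16 k \left(-4 + k\right)}}{4} - 23}{5} = 6 + \frac{-23 + \frac{\sqrt{-72 + 16 k + 2 k^{2} \left(-4 + k\right)^{2} + 16 k \left(-4 + k\right)}}{4}}{5} = 6 + \left(- \frac{23}{5} + \frac{\sqrt{-72 + 16 k + 2 k^{2} \left(-4 + k\right)^{2} + 16 k \left(-4 + k\right)}}{20}\right) = \frac{7}{5} + \frac{\sqrt{-72 + 16 k + 2 k^{2} \left(-4 + k\right)^{2} + 16 k \left(-4 + k\right)}}{20}$)
$w{\left(80 \right)} + 5922 = \left(\frac{7}{5} + \frac{\sqrt{-72 - 3840 - 16 \cdot 80^{3} + 2 \cdot 80^{4} + 48 \cdot 80^{2}}}{20}\right) + 5922 = \left(\frac{7}{5} + \frac{\sqrt{-72 - 3840 - 8192000 + 2 \cdot 40960000 + 48 \cdot 6400}}{20}\right) + 5922 = \left(\frac{7}{5} + \frac{\sqrt{-72 - 3840 - 8192000 + 81920000 + 307200}}{20}\right) + 5922 = \left(\frac{7}{5} + \frac{\sqrt{74031288}}{20}\right) + 5922 = \left(\frac{7}{5} + \frac{2 \sqrt{18507822}}{20}\right) + 5922 = \left(\frac{7}{5} + \frac{\sqrt{18507822}}{10}\right) + 5922 = \frac{29617}{5} + \frac{\sqrt{18507822}}{10}$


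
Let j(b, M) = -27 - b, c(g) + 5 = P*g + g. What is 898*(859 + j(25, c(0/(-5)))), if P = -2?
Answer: 724686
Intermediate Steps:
c(g) = -5 - g (c(g) = -5 + (-2*g + g) = -5 - g)
898*(859 + j(25, c(0/(-5)))) = 898*(859 + (-27 - 1*25)) = 898*(859 + (-27 - 25)) = 898*(859 - 52) = 898*807 = 724686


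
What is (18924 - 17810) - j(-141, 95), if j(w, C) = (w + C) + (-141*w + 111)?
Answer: -18832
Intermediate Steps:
j(w, C) = 111 + C - 140*w (j(w, C) = (C + w) + (111 - 141*w) = 111 + C - 140*w)
(18924 - 17810) - j(-141, 95) = (18924 - 17810) - (111 + 95 - 140*(-141)) = 1114 - (111 + 95 + 19740) = 1114 - 1*19946 = 1114 - 19946 = -18832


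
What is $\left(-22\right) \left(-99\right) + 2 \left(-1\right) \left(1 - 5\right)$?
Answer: $2186$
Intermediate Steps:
$\left(-22\right) \left(-99\right) + 2 \left(-1\right) \left(1 - 5\right) = 2178 - -8 = 2178 + 8 = 2186$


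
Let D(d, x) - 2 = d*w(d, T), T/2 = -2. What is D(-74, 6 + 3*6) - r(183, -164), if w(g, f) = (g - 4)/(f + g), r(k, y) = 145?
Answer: -217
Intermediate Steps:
T = -4 (T = 2*(-2) = -4)
w(g, f) = (-4 + g)/(f + g)
D(d, x) = 2 + d (D(d, x) = 2 + d*((-4 + d)/(-4 + d)) = 2 + d*1 = 2 + d)
D(-74, 6 + 3*6) - r(183, -164) = (2 - 74) - 1*145 = -72 - 145 = -217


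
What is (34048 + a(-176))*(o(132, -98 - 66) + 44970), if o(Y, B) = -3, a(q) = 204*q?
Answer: -83458752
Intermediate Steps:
(34048 + a(-176))*(o(132, -98 - 66) + 44970) = (34048 + 204*(-176))*(-3 + 44970) = (34048 - 35904)*44967 = -1856*44967 = -83458752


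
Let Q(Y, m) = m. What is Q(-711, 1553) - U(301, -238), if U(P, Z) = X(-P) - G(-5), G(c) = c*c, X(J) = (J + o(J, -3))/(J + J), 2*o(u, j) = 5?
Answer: 1899315/1204 ≈ 1577.5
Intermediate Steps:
o(u, j) = 5/2 (o(u, j) = (½)*5 = 5/2)
X(J) = (5/2 + J)/(2*J) (X(J) = (J + 5/2)/(J + J) = (5/2 + J)/((2*J)) = (5/2 + J)*(1/(2*J)) = (5/2 + J)/(2*J))
G(c) = c²
U(P, Z) = -25 - (5 - 2*P)/(4*P) (U(P, Z) = (5 + 2*(-P))/(4*((-P))) - 1*(-5)² = (-1/P)*(5 - 2*P)/4 - 1*25 = -(5 - 2*P)/(4*P) - 25 = -25 - (5 - 2*P)/(4*P))
Q(-711, 1553) - U(301, -238) = 1553 - (-5 - 98*301)/(4*301) = 1553 - (-5 - 29498)/(4*301) = 1553 - (-29503)/(4*301) = 1553 - 1*(-29503/1204) = 1553 + 29503/1204 = 1899315/1204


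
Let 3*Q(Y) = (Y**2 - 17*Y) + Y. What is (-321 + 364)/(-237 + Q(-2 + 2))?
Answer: -43/237 ≈ -0.18143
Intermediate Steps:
Q(Y) = -16*Y/3 + Y**2/3 (Q(Y) = ((Y**2 - 17*Y) + Y)/3 = (Y**2 - 16*Y)/3 = -16*Y/3 + Y**2/3)
(-321 + 364)/(-237 + Q(-2 + 2)) = (-321 + 364)/(-237 + (-2 + 2)*(-16 + (-2 + 2))/3) = 43/(-237 + (1/3)*0*(-16 + 0)) = 43/(-237 + (1/3)*0*(-16)) = 43/(-237 + 0) = 43/(-237) = 43*(-1/237) = -43/237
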